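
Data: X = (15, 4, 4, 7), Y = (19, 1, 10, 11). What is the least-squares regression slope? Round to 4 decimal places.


b = sum((xi-xbar)(yi-ybar)) / sum((xi-xbar)^2)
n = 4, xbar = 30/4 = 7.5, ybar = 41/4 = 10.25
Sxy = sum((xi-xbar)(yi-ybar)) = 98.5
Sxx = sum((xi-xbar)^2) = 81
b = Sxy / Sxx = 197/162 ≈ 1.216049

1.2160


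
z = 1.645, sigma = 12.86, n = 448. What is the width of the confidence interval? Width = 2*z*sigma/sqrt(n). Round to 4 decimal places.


width = 2*z*sigma/sqrt(n)
2*z*sigma = 2 * 1.645 * 12.86 = 42.3094
sqrt(448) ≈ 21.166010
width = 42.3094 / 21.166010 ≈ 1.998931

1.9989


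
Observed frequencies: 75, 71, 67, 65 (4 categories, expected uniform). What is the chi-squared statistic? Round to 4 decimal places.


chi2 = sum((O-E)^2/E), E = total/4
total = 278, E = 278/4 = 69.5
(75 - 69.5)^2 / 69.5 = 30.25 / 69.5 = 121/278 ≈ 0.435252
(71 - 69.5)^2 / 69.5 = 2.25 / 69.5 = 9/278 ≈ 0.032374
(67 - 69.5)^2 / 69.5 = 6.25 / 69.5 = 25/278 ≈ 0.089928
(65 - 69.5)^2 / 69.5 = 20.25 / 69.5 = 81/278 ≈ 0.291367
chi2 = 118/139 ≈ 0.848921

0.8489


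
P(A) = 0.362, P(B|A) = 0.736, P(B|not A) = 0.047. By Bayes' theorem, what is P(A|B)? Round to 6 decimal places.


P(A|B) = P(B|A)*P(A) / P(B), P(B) = P(B|A)*P(A) + P(B|not A)*P(not A)
P(B|A)*P(A) = 0.736 * 0.362 = 0.266432
P(B|not A)*P(not A) = 0.047 * 0.638 = 0.029986
P(B) = 0.266432 + 0.029986 = 0.296418
P(A|B) = 0.266432 / 0.296418 ≈ 0.89883880

0.898839


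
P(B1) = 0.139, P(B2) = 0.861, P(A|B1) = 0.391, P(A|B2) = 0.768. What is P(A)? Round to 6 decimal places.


P(A) = P(A|B1)*P(B1) + P(A|B2)*P(B2)
P(A|B1)*P(B1) = 0.391 * 0.139 = 0.054349
P(A|B2)*P(B2) = 0.768 * 0.861 = 0.661248
P(A) = 0.054349 + 0.661248 = 0.715597

0.715597


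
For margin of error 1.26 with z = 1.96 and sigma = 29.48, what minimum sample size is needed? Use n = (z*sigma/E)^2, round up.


z*sigma/E = 1.96 * 29.48 / 1.26 = 10318/225 ≈ 45.857778
(z*sigma/E)^2 ≈ 2102.935783
round up: n = 2103

2103


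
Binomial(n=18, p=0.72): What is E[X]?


E[X] = n*p = 18 * 0.72 = 12.96

12.96


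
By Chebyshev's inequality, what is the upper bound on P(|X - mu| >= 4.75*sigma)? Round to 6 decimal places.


P <= 1/k^2
k^2 = 4.75^2 = 22.5625
1/k^2 = 1 / 22.5625 = 16/361 ≈ 0.04432133

0.044321


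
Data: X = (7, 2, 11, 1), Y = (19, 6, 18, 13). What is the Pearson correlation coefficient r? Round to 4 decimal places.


r = sum((xi-xbar)(yi-ybar)) / sqrt(sum((xi-xbar)^2) * sum((yi-ybar)^2))
n = 4, xbar = 21/4 = 5.25, ybar = 56/4 = 14
Sxy = sum((xi-xbar)(yi-ybar)) = 62
Sxx = sum((xi-xbar)^2) = 64.75
Syy = sum((yi-ybar)^2) = 106
sqrt(Sxx*Syy) ≈ 82.846243
r = Sxy / sqrt(Sxx*Syy) = 62 / 82.846243 ≈ 0.748374

0.7484


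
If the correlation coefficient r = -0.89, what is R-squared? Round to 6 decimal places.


R^2 = r^2 = (-0.89)^2 = 0.7921

0.792100


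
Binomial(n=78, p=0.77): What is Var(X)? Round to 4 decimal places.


Var = n*p*(1-p) = 78 * 0.77 * 0.23 = 13.8138

13.8138


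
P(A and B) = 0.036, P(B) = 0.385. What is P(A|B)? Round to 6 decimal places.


P(A|B) = P(A and B) / P(B) = 0.036 / 0.385 = 36/385 ≈ 0.09350649

0.093506


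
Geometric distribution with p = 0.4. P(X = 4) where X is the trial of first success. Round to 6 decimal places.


P = (1-p)^(k-1) * p
(1-p)^(k-1) = 0.6^3 = 0.216
P = 0.216 * 0.4 = 0.0864

0.086400


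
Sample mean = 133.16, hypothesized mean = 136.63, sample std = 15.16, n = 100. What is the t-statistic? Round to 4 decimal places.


t = (xbar - mu0) / (s/sqrt(n))
xbar - mu0 = 133.16 - 136.63 = -3.47
sqrt(100) = 10
s/sqrt(n) = 15.16 / 10 = 1.516
t = -3.47 / 1.516 = -1735/758 ≈ -2.288918

-2.2889


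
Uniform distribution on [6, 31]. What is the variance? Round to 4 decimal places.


Var = (b-a)^2 / 12
(b-a)^2 = (31 - 6)^2 = 625
Var = 625/12 ≈ 52.083333

52.0833


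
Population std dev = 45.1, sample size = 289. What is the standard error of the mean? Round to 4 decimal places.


SE = sigma / sqrt(n)
sqrt(289) = 17
SE = 45.1 / 17 = 451/170 ≈ 2.652941

2.6529


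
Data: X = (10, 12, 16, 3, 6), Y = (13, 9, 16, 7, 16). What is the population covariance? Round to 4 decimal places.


Cov = (1/n)*sum((xi-xbar)(yi-ybar))
n = 5, xbar = 47/5 = 9.4, ybar = 61/5 = 12.2
sum((xi-xbar)(yi-ybar)) = 37.6
Cov = 37.6 / 5 = 7.52

7.5200


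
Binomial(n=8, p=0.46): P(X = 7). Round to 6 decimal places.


P = C(n,k) * p^k * (1-p)^(n-k)
C(8,7) = 8
p^k = 0.46^7 ≈ 0.004358177
(1-p)^(n-k) = 0.54^1 = 0.54
P = 8 * 0.004358177 * 0.54 ≈ 0.018827

0.018827


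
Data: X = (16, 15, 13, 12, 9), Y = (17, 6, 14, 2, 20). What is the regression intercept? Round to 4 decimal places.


a = ybar - b*xbar, where b = sum((xi-xbar)(yi-ybar)) / sum((xi-xbar)^2)
n = 5, xbar = 65/5 = 13, ybar = 59/5 = 11.8
Sxy = sum((xi-xbar)(yi-ybar)) = -19
Sxx = sum((xi-xbar)^2) = 30
b = Sxy / Sxx = -19/30 ≈ -0.633333
a = 11.8 - (-0.633333) * 13 = 601/30 ≈ 20.033333

20.0333


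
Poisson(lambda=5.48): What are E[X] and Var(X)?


E[X] = Var(X) = lambda = 5.48

5.48, 5.48


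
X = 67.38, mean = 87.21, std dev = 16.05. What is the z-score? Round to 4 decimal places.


z = (X - mu) / sigma
X - mu = 67.38 - 87.21 = -19.83
z = -19.83 / 16.05 = -661/535 ≈ -1.235514

-1.2355


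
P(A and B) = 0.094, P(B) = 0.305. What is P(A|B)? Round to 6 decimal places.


P(A|B) = P(A and B) / P(B) = 0.094 / 0.305 = 94/305 ≈ 0.30819672

0.308197


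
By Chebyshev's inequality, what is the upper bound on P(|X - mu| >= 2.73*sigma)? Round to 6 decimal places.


P <= 1/k^2
k^2 = 2.73^2 = 7.4529
1/k^2 = 1 / 7.4529 ≈ 0.13417596

0.134176


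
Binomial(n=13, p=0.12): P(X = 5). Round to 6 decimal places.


P = C(n,k) * p^k * (1-p)^(n-k)
C(13,5) = 1287
p^k = 0.12^5 = 0.0000248832
(1-p)^(n-k) = 0.88^8 ≈ 0.3596345
P = 1287 * 0.0000248832 * 0.3596345 ≈ 0.011517

0.011517


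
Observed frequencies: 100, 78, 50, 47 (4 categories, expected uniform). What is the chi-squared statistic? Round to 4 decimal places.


chi2 = sum((O-E)^2/E), E = total/4
total = 275, E = 275/4 = 68.75
(100 - 68.75)^2 / 68.75 = 976.5625 / 68.75 = 625/44 ≈ 14.204545
(78 - 68.75)^2 / 68.75 = 85.5625 / 68.75 = 1369/1100 ≈ 1.244545
(50 - 68.75)^2 / 68.75 = 351.5625 / 68.75 = 225/44 ≈ 5.113636
(47 - 68.75)^2 / 68.75 = 473.0625 / 68.75 = 7569/1100 ≈ 6.880909
chi2 = 7547/275 ≈ 27.443636

27.4436


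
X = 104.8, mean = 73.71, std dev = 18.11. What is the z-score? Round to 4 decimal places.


z = (X - mu) / sigma
X - mu = 104.8 - 73.71 = 31.09
z = 31.09 / 18.11 = 3109/1811 ≈ 1.716731

1.7167


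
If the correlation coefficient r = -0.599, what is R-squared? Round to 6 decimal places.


R^2 = r^2 = (-0.599)^2 = 0.358801

0.358801


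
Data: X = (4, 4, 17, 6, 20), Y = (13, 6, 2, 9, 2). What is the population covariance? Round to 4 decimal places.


Cov = (1/n)*sum((xi-xbar)(yi-ybar))
n = 5, xbar = 51/5 = 10.2, ybar = 32/5 = 6.4
sum((xi-xbar)(yi-ybar)) = -122.4
Cov = -122.4 / 5 = -24.48

-24.4800


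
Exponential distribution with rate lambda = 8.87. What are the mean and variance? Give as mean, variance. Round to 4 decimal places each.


mean = 1/lam, var = 1/lam^2
mean = 1 / 8.87 = 100/887 ≈ 0.112740
lam^2 = 8.87^2 = 78.6769
var = 1 / 78.6769 ≈ 0.012710

0.1127, 0.0127


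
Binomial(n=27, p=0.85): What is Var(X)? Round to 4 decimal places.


Var = n*p*(1-p) = 27 * 0.85 * 0.15 = 3.4425

3.4425


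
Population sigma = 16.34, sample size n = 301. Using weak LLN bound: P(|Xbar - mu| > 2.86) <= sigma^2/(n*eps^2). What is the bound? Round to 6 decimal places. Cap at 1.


bound = min(1, sigma^2/(n*eps^2))
sigma^2 = 16.34^2 = 266.9956
n*eps^2 = 301 * 2.86^2 = 301 * 8.1796 = 2462.0596
sigma^2/(n*eps^2) = 266.9956 / 2462.0596 ≈ 0.10844400

0.108444


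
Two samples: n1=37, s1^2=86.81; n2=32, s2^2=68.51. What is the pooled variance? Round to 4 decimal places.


sp^2 = ((n1-1)*s1^2 + (n2-1)*s2^2)/(n1+n2-2)
(n1-1)*s1^2 = 36 * 86.81 = 3125.16
(n2-1)*s2^2 = 31 * 68.51 = 2123.81
numerator = 3125.16 + 2123.81 = 5248.97
n1+n2-2 = 67
sp^2 = 5248.97 / 67 = 524897/6700 ≈ 78.342836

78.3428


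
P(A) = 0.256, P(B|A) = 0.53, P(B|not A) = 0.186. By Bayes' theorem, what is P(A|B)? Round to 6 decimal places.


P(A|B) = P(B|A)*P(A) / P(B), P(B) = P(B|A)*P(A) + P(B|not A)*P(not A)
P(B|A)*P(A) = 0.53 * 0.256 = 0.13568
P(B|not A)*P(not A) = 0.186 * 0.744 = 0.138384
P(B) = 0.13568 + 0.138384 = 0.274064
P(A|B) = 0.13568 / 0.274064 ≈ 0.49506685

0.495067


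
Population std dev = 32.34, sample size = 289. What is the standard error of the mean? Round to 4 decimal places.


SE = sigma / sqrt(n)
sqrt(289) = 17
SE = 32.34 / 17 = 1617/850 ≈ 1.902353

1.9024


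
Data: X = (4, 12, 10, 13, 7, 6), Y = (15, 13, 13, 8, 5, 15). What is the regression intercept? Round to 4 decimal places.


a = ybar - b*xbar, where b = sum((xi-xbar)(yi-ybar)) / sum((xi-xbar)^2)
n = 6, xbar = 52/6 = 26/3 ≈ 8.666667, ybar = 69/6 = 11.5
Sxy = sum((xi-xbar)(yi-ybar)) = -23
Sxx = sum((xi-xbar)^2) = 190/3 ≈ 63.333333
b = Sxy / Sxx = -69/190 ≈ -0.363158
a = 11.5 - (-0.363158) * 8.666667 = 2783/190 ≈ 14.647368

14.6474


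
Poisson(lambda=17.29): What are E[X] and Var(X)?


E[X] = Var(X) = lambda = 17.29

17.29, 17.29


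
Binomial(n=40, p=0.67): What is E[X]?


E[X] = n*p = 40 * 0.67 = 26.8

26.8


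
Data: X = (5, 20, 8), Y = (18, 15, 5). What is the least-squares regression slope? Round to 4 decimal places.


b = sum((xi-xbar)(yi-ybar)) / sum((xi-xbar)^2)
n = 3, xbar = 33/3 = 11, ybar = 38/3 ≈ 12.666667
Sxy = sum((xi-xbar)(yi-ybar)) = 12
Sxx = sum((xi-xbar)^2) = 126
b = Sxy / Sxx = 2/21 ≈ 0.095238

0.0952


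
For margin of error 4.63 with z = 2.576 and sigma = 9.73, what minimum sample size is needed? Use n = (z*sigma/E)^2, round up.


z*sigma/E = 2.576 * 9.73 / 4.63 ≈ 5.413495
(z*sigma/E)^2 ≈ 29.305924
round up: n = 30

30


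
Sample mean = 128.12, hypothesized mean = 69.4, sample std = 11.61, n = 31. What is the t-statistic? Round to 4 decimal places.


t = (xbar - mu0) / (s/sqrt(n))
xbar - mu0 = 128.12 - 69.4 = 58.72
sqrt(31) ≈ 5.56776436
s/sqrt(n) = 11.61 / 5.56776436 ≈ 2.08521756
t = 58.72 / 2.08521756 ≈ 28.160131

28.1601


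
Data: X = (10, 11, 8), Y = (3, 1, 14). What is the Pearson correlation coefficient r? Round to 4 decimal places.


r = sum((xi-xbar)(yi-ybar)) / sqrt(sum((xi-xbar)^2) * sum((yi-ybar)^2))
n = 3, xbar = 29/3 ≈ 9.666667, ybar = 18/3 = 6
Sxy = sum((xi-xbar)(yi-ybar)) = -21
Sxx = sum((xi-xbar)^2) = 14/3 ≈ 4.666667
Syy = sum((yi-ybar)^2) = 98
sqrt(Sxx*Syy) ≈ 21.385353
r = Sxy / sqrt(Sxx*Syy) = -21 / 21.385353 ≈ -0.981981

-0.9820


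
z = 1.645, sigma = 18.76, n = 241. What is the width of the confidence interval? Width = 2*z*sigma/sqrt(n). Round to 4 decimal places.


width = 2*z*sigma/sqrt(n)
2*z*sigma = 2 * 1.645 * 18.76 = 61.7204
sqrt(241) ≈ 15.524175
width = 61.7204 / 15.524175 ≈ 3.975760

3.9758


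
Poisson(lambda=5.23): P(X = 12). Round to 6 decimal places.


P = e^(-lam) * lam^k / k!
e^(-5.23) ≈ 0.005353525
lam^k = 5.23^12 ≈ 418813108.628951
k! = 12! = 479001600
P = 0.005353525 * 418813108.628951 / 479001600 ≈ 0.004681

0.004681


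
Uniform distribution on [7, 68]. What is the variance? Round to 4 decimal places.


Var = (b-a)^2 / 12
(b-a)^2 = (68 - 7)^2 = 3721
Var = 3721/12 ≈ 310.083333

310.0833


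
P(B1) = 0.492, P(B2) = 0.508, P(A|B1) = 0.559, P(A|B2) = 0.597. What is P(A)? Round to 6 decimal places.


P(A) = P(A|B1)*P(B1) + P(A|B2)*P(B2)
P(A|B1)*P(B1) = 0.559 * 0.492 = 0.275028
P(A|B2)*P(B2) = 0.597 * 0.508 = 0.303276
P(A) = 0.275028 + 0.303276 = 0.578304

0.578304


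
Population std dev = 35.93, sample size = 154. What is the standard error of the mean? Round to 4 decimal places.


SE = sigma / sqrt(n)
sqrt(154) ≈ 12.409674
SE = 35.93 / 12.409674 ≈ 2.895322

2.8953


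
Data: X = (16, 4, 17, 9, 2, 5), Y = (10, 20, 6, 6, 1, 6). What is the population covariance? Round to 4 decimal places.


Cov = (1/n)*sum((xi-xbar)(yi-ybar))
n = 6, xbar = 53/6 ≈ 8.833333, ybar = 49/6 ≈ 8.166667
sum((xi-xbar)(yi-ybar)) = -29/6 ≈ -4.833333
Cov = -4.833333 / 6 = -29/36 ≈ -0.805556

-0.8056


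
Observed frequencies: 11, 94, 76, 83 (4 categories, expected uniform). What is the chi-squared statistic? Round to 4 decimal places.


chi2 = sum((O-E)^2/E), E = total/4
total = 264, E = 264/4 = 66
(11 - 66)^2 / 66 = 3025 / 66 = 275/6 ≈ 45.833333
(94 - 66)^2 / 66 = 784 / 66 = 392/33 ≈ 11.878788
(76 - 66)^2 / 66 = 100 / 66 = 50/33 ≈ 1.515152
(83 - 66)^2 / 66 = 289 / 66 = 289/66 ≈ 4.378788
chi2 = 2099/33 ≈ 63.606061

63.6061


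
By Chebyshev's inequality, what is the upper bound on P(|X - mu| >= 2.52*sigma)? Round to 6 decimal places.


P <= 1/k^2
k^2 = 2.52^2 = 6.3504
1/k^2 = 1 / 6.3504 = 625/3969 ≈ 0.15747040

0.157470


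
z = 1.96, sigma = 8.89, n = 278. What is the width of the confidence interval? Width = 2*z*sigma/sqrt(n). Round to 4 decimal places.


width = 2*z*sigma/sqrt(n)
2*z*sigma = 2 * 1.96 * 8.89 = 34.8488
sqrt(278) ≈ 16.673332
width = 34.8488 / 16.673332 ≈ 2.090092

2.0901


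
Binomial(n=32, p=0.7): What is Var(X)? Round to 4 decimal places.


Var = n*p*(1-p) = 32 * 0.7 * 0.3 = 6.72

6.7200


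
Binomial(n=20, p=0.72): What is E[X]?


E[X] = n*p = 20 * 0.72 = 14.4

14.4


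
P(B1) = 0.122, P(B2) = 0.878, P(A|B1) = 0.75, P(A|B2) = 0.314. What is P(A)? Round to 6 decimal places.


P(A) = P(A|B1)*P(B1) + P(A|B2)*P(B2)
P(A|B1)*P(B1) = 0.75 * 0.122 = 0.0915
P(A|B2)*P(B2) = 0.314 * 0.878 = 0.275692
P(A) = 0.0915 + 0.275692 = 0.367192

0.367192


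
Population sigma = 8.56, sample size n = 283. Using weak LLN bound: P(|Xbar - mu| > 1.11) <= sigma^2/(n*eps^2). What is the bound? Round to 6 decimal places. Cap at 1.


bound = min(1, sigma^2/(n*eps^2))
sigma^2 = 8.56^2 = 73.2736
n*eps^2 = 283 * 1.11^2 = 283 * 1.2321 = 348.6843
sigma^2/(n*eps^2) = 73.2736 / 348.6843 ≈ 0.21014310

0.210143


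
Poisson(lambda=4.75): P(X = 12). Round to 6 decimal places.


P = e^(-lam) * lam^k / k!
e^(-4.75) ≈ 0.008651695
lam^k = 4.75^12 ≈ 131923849.527011
k! = 12! = 479001600
P = 0.008651695 * 131923849.527011 / 479001600 ≈ 0.002383

0.002383


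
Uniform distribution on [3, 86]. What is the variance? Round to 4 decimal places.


Var = (b-a)^2 / 12
(b-a)^2 = (86 - 3)^2 = 6889
Var = 6889/12 ≈ 574.083333

574.0833


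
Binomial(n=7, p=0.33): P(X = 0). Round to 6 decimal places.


P = C(n,k) * p^k * (1-p)^(n-k)
C(7,0) = 1
p^k = 0.33^0 = 1
(1-p)^(n-k) = 0.67^7 ≈ 0.06060712
P = 1 * 1 * 0.06060712 ≈ 0.060607

0.060607


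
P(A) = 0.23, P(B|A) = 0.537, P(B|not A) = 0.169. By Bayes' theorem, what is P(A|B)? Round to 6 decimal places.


P(A|B) = P(B|A)*P(A) / P(B), P(B) = P(B|A)*P(A) + P(B|not A)*P(not A)
P(B|A)*P(A) = 0.537 * 0.23 = 0.12351
P(B|not A)*P(not A) = 0.169 * 0.77 = 0.13013
P(B) = 0.12351 + 0.13013 = 0.25364
P(A|B) = 0.12351 / 0.25364 ≈ 0.48695001

0.486950


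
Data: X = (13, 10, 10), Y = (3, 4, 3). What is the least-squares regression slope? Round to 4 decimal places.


b = sum((xi-xbar)(yi-ybar)) / sum((xi-xbar)^2)
n = 3, xbar = 33/3 = 11, ybar = 10/3 ≈ 3.333333
Sxy = sum((xi-xbar)(yi-ybar)) = -1
Sxx = sum((xi-xbar)^2) = 6
b = Sxy / Sxx = -1/6 ≈ -0.166667

-0.1667


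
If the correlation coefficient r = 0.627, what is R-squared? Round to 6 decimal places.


R^2 = r^2 = (0.627)^2 = 0.393129

0.393129


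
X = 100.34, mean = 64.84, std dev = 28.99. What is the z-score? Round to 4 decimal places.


z = (X - mu) / sigma
X - mu = 100.34 - 64.84 = 35.5
z = 35.5 / 28.99 = 3550/2899 ≈ 1.224560

1.2246


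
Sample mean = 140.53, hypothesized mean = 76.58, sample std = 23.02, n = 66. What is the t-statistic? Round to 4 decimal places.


t = (xbar - mu0) / (s/sqrt(n))
xbar - mu0 = 140.53 - 76.58 = 63.95
sqrt(66) ≈ 8.12403840
s/sqrt(n) = 23.02 / 8.12403840 ≈ 2.83356612
t = 63.95 / 2.83356612 ≈ 22.568734

22.5687


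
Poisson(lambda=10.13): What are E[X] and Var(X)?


E[X] = Var(X) = lambda = 10.13

10.13, 10.13


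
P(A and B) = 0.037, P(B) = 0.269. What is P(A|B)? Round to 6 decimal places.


P(A|B) = P(A and B) / P(B) = 0.037 / 0.269 = 37/269 ≈ 0.13754647

0.137546


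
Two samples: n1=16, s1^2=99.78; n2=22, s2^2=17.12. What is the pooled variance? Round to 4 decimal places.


sp^2 = ((n1-1)*s1^2 + (n2-1)*s2^2)/(n1+n2-2)
(n1-1)*s1^2 = 15 * 99.78 = 1496.7
(n2-1)*s2^2 = 21 * 17.12 = 359.52
numerator = 1496.7 + 359.52 = 1856.22
n1+n2-2 = 36
sp^2 = 1856.22 / 36 = 30937/600 ≈ 51.561667

51.5617


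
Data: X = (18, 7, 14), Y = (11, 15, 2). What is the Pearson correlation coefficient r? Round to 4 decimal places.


r = sum((xi-xbar)(yi-ybar)) / sqrt(sum((xi-xbar)^2) * sum((yi-ybar)^2))
n = 3, xbar = 39/3 = 13, ybar = 28/3 ≈ 9.333333
Sxy = sum((xi-xbar)(yi-ybar)) = -33
Sxx = sum((xi-xbar)^2) = 62
Syy = sum((yi-ybar)^2) = 266/3 ≈ 88.666667
sqrt(Sxx*Syy) ≈ 74.144004
r = Sxy / sqrt(Sxx*Syy) = -33 / 74.144004 ≈ -0.445080

-0.4451


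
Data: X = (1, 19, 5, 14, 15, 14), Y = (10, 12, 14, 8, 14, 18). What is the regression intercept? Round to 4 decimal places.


a = ybar - b*xbar, where b = sum((xi-xbar)(yi-ybar)) / sum((xi-xbar)^2)
n = 6, xbar = 68/6 = 34/3 ≈ 11.333333, ybar = 76/6 = 38/3 ≈ 12.666667
Sxy = sum((xi-xbar)(yi-ybar)) = 62/3 ≈ 20.666667
Sxx = sum((xi-xbar)^2) = 700/3 ≈ 233.333333
b = Sxy / Sxx = 31/350 ≈ 0.088571
a = 12.666667 - 0.088571 * 11.333333 = 2041/175 ≈ 11.662857

11.6629


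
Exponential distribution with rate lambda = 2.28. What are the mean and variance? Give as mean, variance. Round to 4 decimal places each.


mean = 1/lam, var = 1/lam^2
mean = 1 / 2.28 = 25/57 ≈ 0.438596
lam^2 = 2.28^2 = 5.1984
var = 1 / 5.1984 = 625/3249 ≈ 0.192367

0.4386, 0.1924


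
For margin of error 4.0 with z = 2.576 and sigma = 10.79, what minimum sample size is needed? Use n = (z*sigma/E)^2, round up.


z*sigma/E = 2.576 * 10.79 / 4.0 = 6.94876
(z*sigma/E)^2 ≈ 48.285266
round up: n = 49

49


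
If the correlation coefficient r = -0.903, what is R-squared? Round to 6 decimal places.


R^2 = r^2 = (-0.903)^2 = 0.815409

0.815409


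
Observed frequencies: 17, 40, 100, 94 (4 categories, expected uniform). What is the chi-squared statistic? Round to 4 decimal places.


chi2 = sum((O-E)^2/E), E = total/4
total = 251, E = 251/4 = 62.75
(17 - 62.75)^2 / 62.75 = 2093.0625 / 62.75 = 33489/1004 ≈ 33.355578
(40 - 62.75)^2 / 62.75 = 517.5625 / 62.75 = 8281/1004 ≈ 8.248008
(100 - 62.75)^2 / 62.75 = 1387.5625 / 62.75 = 22201/1004 ≈ 22.112550
(94 - 62.75)^2 / 62.75 = 976.5625 / 62.75 = 15625/1004 ≈ 15.562749
chi2 = 19899/251 ≈ 79.278884

79.2789


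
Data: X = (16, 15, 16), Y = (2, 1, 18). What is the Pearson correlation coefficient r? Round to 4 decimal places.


r = sum((xi-xbar)(yi-ybar)) / sqrt(sum((xi-xbar)^2) * sum((yi-ybar)^2))
n = 3, xbar = 47/3 ≈ 15.666667, ybar = 21/3 = 7
Sxy = sum((xi-xbar)(yi-ybar)) = 6
Sxx = sum((xi-xbar)^2) = 2/3 ≈ 0.666667
Syy = sum((yi-ybar)^2) = 182
sqrt(Sxx*Syy) ≈ 11.015141
r = Sxy / sqrt(Sxx*Syy) = 6 / 11.015141 ≈ 0.544705

0.5447


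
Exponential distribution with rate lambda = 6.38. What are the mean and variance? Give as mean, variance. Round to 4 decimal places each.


mean = 1/lam, var = 1/lam^2
mean = 1 / 6.38 = 50/319 ≈ 0.156740
lam^2 = 6.38^2 = 40.7044
var = 1 / 40.7044 ≈ 0.024567

0.1567, 0.0246


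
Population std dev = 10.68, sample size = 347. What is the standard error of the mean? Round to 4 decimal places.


SE = sigma / sqrt(n)
sqrt(347) ≈ 18.627936
SE = 10.68 / 18.627936 ≈ 0.573332

0.5733


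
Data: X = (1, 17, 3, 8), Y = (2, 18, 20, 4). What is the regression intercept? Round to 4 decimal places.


a = ybar - b*xbar, where b = sum((xi-xbar)(yi-ybar)) / sum((xi-xbar)^2)
n = 4, xbar = 29/4 = 7.25, ybar = 44/4 = 11
Sxy = sum((xi-xbar)(yi-ybar)) = 81
Sxx = sum((xi-xbar)^2) = 152.75
b = Sxy / Sxx = 324/611 ≈ 0.530278
a = 11 - 0.530278 * 7.25 = 4372/611 ≈ 7.155483

7.1555


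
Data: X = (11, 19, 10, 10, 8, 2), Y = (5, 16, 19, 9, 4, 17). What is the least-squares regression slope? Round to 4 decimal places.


b = sum((xi-xbar)(yi-ybar)) / sum((xi-xbar)^2)
n = 6, xbar = 60/6 = 10, ybar = 70/6 = 35/3 ≈ 11.666667
Sxy = sum((xi-xbar)(yi-ybar)) = 5
Sxx = sum((xi-xbar)^2) = 150
b = Sxy / Sxx = 1/30 ≈ 0.033333

0.0333


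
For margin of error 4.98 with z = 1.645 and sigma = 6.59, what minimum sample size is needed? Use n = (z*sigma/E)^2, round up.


z*sigma/E = 1.645 * 6.59 / 4.98 ≈ 2.176817
(z*sigma/E)^2 ≈ 4.738533
round up: n = 5

5


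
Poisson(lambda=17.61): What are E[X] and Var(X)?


E[X] = Var(X) = lambda = 17.61

17.61, 17.61


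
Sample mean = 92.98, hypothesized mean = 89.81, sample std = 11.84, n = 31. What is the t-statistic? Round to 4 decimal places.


t = (xbar - mu0) / (s/sqrt(n))
xbar - mu0 = 92.98 - 89.81 = 3.17
sqrt(31) ≈ 5.56776436
s/sqrt(n) = 11.84 / 5.56776436 ≈ 2.12652678
t = 3.17 / 2.12652678 ≈ 1.490694

1.4907


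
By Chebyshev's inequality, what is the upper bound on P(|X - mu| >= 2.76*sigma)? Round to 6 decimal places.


P <= 1/k^2
k^2 = 2.76^2 = 7.6176
1/k^2 = 1 / 7.6176 = 625/4761 ≈ 0.13127494

0.131275


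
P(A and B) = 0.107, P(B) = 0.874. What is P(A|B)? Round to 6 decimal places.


P(A|B) = P(A and B) / P(B) = 0.107 / 0.874 = 107/874 ≈ 0.12242563

0.122426


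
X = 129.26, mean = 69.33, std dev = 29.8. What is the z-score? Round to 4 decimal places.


z = (X - mu) / sigma
X - mu = 129.26 - 69.33 = 59.93
z = 59.93 / 29.8 = 5993/2980 ≈ 2.011074

2.0111


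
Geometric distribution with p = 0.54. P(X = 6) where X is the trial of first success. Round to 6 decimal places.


P = (1-p)^(k-1) * p
(1-p)^(k-1) = 0.46^5 ≈ 0.02059630
P = 0.02059630 * 0.54 ≈ 0.01112200

0.011122


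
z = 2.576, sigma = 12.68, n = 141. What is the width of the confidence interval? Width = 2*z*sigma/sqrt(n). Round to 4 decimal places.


width = 2*z*sigma/sqrt(n)
2*z*sigma = 2 * 2.576 * 12.68 = 65.32736
sqrt(141) ≈ 11.874342
width = 65.32736 / 11.874342 ≈ 5.501556

5.5016


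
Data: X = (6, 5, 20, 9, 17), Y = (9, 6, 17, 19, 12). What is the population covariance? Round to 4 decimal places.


Cov = (1/n)*sum((xi-xbar)(yi-ybar))
n = 5, xbar = 57/5 = 11.4, ybar = 63/5 = 12.6
sum((xi-xbar)(yi-ybar)) = 80.8
Cov = 80.8 / 5 = 16.16

16.1600


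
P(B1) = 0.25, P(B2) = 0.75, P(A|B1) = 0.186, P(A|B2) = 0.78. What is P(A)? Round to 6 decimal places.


P(A) = P(A|B1)*P(B1) + P(A|B2)*P(B2)
P(A|B1)*P(B1) = 0.186 * 0.25 = 0.0465
P(A|B2)*P(B2) = 0.78 * 0.75 = 0.585
P(A) = 0.0465 + 0.585 = 0.6315

0.631500


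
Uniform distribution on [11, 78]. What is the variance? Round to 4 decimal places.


Var = (b-a)^2 / 12
(b-a)^2 = (78 - 11)^2 = 4489
Var = 4489/12 ≈ 374.083333

374.0833


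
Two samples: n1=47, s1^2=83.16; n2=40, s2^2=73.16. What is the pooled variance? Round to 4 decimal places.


sp^2 = ((n1-1)*s1^2 + (n2-1)*s2^2)/(n1+n2-2)
(n1-1)*s1^2 = 46 * 83.16 = 3825.36
(n2-1)*s2^2 = 39 * 73.16 = 2853.24
numerator = 3825.36 + 2853.24 = 6678.6
n1+n2-2 = 85
sp^2 = 6678.6 / 85 = 33393/425 ≈ 78.571765

78.5718


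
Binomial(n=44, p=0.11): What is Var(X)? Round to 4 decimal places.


Var = n*p*(1-p) = 44 * 0.11 * 0.89 = 4.3076

4.3076


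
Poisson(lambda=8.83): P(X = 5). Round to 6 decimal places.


P = e^(-lam) * lam^k / k!
e^(-8.83) ≈ 0.0001462782
lam^k = 8.83^5 ≈ 53678.888912
k! = 5! = 120
P = 0.0001462782 * 53678.888912 / 120 ≈ 0.065434

0.065434


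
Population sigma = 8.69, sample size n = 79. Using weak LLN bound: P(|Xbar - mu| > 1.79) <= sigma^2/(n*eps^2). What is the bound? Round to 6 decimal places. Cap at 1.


bound = min(1, sigma^2/(n*eps^2))
sigma^2 = 8.69^2 = 75.5161
n*eps^2 = 79 * 1.79^2 = 79 * 3.2041 = 253.1239
sigma^2/(n*eps^2) = 75.5161 / 253.1239 ≈ 0.29833651

0.298337


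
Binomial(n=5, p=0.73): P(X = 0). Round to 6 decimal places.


P = C(n,k) * p^k * (1-p)^(n-k)
C(5,0) = 1
p^k = 0.73^0 = 1
(1-p)^(n-k) = 0.27^5 ≈ 0.001434891
P = 1 * 1 * 0.001434891 ≈ 0.001435

0.001435


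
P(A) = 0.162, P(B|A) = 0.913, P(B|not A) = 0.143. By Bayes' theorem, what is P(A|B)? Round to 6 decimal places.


P(A|B) = P(B|A)*P(A) / P(B), P(B) = P(B|A)*P(A) + P(B|not A)*P(not A)
P(B|A)*P(A) = 0.913 * 0.162 = 0.147906
P(B|not A)*P(not A) = 0.143 * 0.838 = 0.119834
P(B) = 0.147906 + 0.119834 = 0.26774
P(A|B) = 0.147906 / 0.26774 ≈ 0.55242399

0.552424


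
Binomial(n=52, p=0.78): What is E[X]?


E[X] = n*p = 52 * 0.78 = 40.56

40.56


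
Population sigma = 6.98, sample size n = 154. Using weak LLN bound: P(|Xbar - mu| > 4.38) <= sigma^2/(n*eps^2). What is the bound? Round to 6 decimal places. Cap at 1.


bound = min(1, sigma^2/(n*eps^2))
sigma^2 = 6.98^2 = 48.7204
n*eps^2 = 154 * 4.38^2 = 154 * 19.1844 = 2954.3976
sigma^2/(n*eps^2) = 48.7204 / 2954.3976 ≈ 0.01649081

0.016491


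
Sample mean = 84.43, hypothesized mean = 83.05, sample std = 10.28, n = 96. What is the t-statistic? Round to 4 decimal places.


t = (xbar - mu0) / (s/sqrt(n))
xbar - mu0 = 84.43 - 83.05 = 1.38
sqrt(96) ≈ 9.79795897
s/sqrt(n) = 10.28 / 9.79795897 ≈ 1.04919811
t = 1.38 / 1.04919811 ≈ 1.315290

1.3153


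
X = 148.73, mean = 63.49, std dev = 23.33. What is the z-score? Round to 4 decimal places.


z = (X - mu) / sigma
X - mu = 148.73 - 63.49 = 85.24
z = 85.24 / 23.33 = 8524/2333 ≈ 3.653665

3.6537


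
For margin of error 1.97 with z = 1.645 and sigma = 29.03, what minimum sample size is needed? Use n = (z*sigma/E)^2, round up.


z*sigma/E = 1.645 * 29.03 / 1.97 ≈ 24.240787
(z*sigma/E)^2 ≈ 587.615745
round up: n = 588

588


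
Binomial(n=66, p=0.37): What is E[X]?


E[X] = n*p = 66 * 0.37 = 24.42

24.42


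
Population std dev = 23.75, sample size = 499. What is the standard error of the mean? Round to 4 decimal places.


SE = sigma / sqrt(n)
sqrt(499) ≈ 22.338308
SE = 23.75 / 22.338308 ≈ 1.063196

1.0632


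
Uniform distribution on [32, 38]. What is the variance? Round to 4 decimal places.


Var = (b-a)^2 / 12
(b-a)^2 = (38 - 32)^2 = 36
Var = 36/12 = 3

3.0000


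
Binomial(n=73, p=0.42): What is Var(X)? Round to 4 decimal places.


Var = n*p*(1-p) = 73 * 0.42 * 0.58 = 17.7828

17.7828


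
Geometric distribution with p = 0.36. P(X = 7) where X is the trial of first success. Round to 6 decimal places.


P = (1-p)^(k-1) * p
(1-p)^(k-1) = 0.64^6 ≈ 0.06871948
P = 0.06871948 * 0.36 ≈ 0.02473901

0.024739


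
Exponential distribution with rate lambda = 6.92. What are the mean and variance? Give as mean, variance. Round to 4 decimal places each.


mean = 1/lam, var = 1/lam^2
mean = 1 / 6.92 = 25/173 ≈ 0.144509
lam^2 = 6.92^2 = 47.8864
var = 1 / 47.8864 ≈ 0.020883

0.1445, 0.0209


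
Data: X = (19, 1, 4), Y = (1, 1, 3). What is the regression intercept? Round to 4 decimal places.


a = ybar - b*xbar, where b = sum((xi-xbar)(yi-ybar)) / sum((xi-xbar)^2)
n = 3, xbar = 24/3 = 8, ybar = 5/3 ≈ 1.666667
Sxy = sum((xi-xbar)(yi-ybar)) = -8
Sxx = sum((xi-xbar)^2) = 186
b = Sxy / Sxx = -4/93 ≈ -0.043011
a = 1.666667 - (-0.043011) * 8 = 187/93 ≈ 2.010753

2.0108


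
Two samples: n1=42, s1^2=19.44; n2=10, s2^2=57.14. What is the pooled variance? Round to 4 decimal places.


sp^2 = ((n1-1)*s1^2 + (n2-1)*s2^2)/(n1+n2-2)
(n1-1)*s1^2 = 41 * 19.44 = 797.04
(n2-1)*s2^2 = 9 * 57.14 = 514.26
numerator = 797.04 + 514.26 = 1311.3
n1+n2-2 = 50
sp^2 = 1311.3 / 50 = 26.226

26.2260


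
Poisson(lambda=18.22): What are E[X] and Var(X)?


E[X] = Var(X) = lambda = 18.22

18.22, 18.22


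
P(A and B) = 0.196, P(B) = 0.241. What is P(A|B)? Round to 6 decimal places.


P(A|B) = P(A and B) / P(B) = 0.196 / 0.241 = 196/241 ≈ 0.81327801

0.813278


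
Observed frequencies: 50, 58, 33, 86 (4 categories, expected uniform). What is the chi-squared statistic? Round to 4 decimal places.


chi2 = sum((O-E)^2/E), E = total/4
total = 227, E = 227/4 = 56.75
(50 - 56.75)^2 / 56.75 = 45.5625 / 56.75 = 729/908 ≈ 0.802863
(58 - 56.75)^2 / 56.75 = 1.5625 / 56.75 = 25/908 ≈ 0.027533
(33 - 56.75)^2 / 56.75 = 564.0625 / 56.75 = 9025/908 ≈ 9.939427
(86 - 56.75)^2 / 56.75 = 855.5625 / 56.75 = 13689/908 ≈ 15.075991
chi2 = 5867/227 ≈ 25.845815

25.8458


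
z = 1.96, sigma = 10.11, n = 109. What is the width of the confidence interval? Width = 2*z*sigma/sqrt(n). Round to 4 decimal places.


width = 2*z*sigma/sqrt(n)
2*z*sigma = 2 * 1.96 * 10.11 = 39.6312
sqrt(109) ≈ 10.440307
width = 39.6312 / 10.440307 ≈ 3.795981

3.7960


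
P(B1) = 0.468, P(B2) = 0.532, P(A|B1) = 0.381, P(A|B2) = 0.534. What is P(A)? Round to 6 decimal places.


P(A) = P(A|B1)*P(B1) + P(A|B2)*P(B2)
P(A|B1)*P(B1) = 0.381 * 0.468 = 0.178308
P(A|B2)*P(B2) = 0.534 * 0.532 = 0.284088
P(A) = 0.178308 + 0.284088 = 0.462396

0.462396


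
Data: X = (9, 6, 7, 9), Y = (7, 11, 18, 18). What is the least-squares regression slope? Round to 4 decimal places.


b = sum((xi-xbar)(yi-ybar)) / sum((xi-xbar)^2)
n = 4, xbar = 31/4 = 7.75, ybar = 54/4 = 13.5
Sxy = sum((xi-xbar)(yi-ybar)) = -1.5
Sxx = sum((xi-xbar)^2) = 6.75
b = Sxy / Sxx = -2/9 ≈ -0.222222

-0.2222


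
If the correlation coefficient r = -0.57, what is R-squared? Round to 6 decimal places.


R^2 = r^2 = (-0.57)^2 = 0.3249

0.324900


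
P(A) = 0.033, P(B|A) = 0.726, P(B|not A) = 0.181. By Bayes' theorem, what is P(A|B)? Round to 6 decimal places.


P(A|B) = P(B|A)*P(A) / P(B), P(B) = P(B|A)*P(A) + P(B|not A)*P(not A)
P(B|A)*P(A) = 0.726 * 0.033 = 0.023958
P(B|not A)*P(not A) = 0.181 * 0.967 = 0.175027
P(B) = 0.023958 + 0.175027 = 0.198985
P(A|B) = 0.023958 / 0.198985 ≈ 0.12040104

0.120401


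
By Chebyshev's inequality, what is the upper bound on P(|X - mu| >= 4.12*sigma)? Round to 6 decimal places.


P <= 1/k^2
k^2 = 4.12^2 = 16.9744
1/k^2 = 1 / 16.9744 ≈ 0.05891224

0.058912


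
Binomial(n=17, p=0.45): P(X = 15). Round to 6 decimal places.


P = C(n,k) * p^k * (1-p)^(n-k)
C(17,15) = 136
p^k = 0.45^15 ≈ 0.000006283299
(1-p)^(n-k) = 0.55^2 = 0.3025
P = 136 * 0.000006283299 * 0.3025 ≈ 0.000258

0.000258


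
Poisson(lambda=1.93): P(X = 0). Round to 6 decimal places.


P = e^(-lam) * lam^k / k!
e^(-1.93) ≈ 0.1451482
lam^k = 1.93^0 = 1
k! = 0! = 1
P = 0.1451482 * 1 / 1 ≈ 0.145148

0.145148


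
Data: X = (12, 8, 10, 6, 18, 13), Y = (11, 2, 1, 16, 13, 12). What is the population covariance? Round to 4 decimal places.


Cov = (1/n)*sum((xi-xbar)(yi-ybar))
n = 6, xbar = 67/6 ≈ 11.166667, ybar = 55/6 ≈ 9.166667
sum((xi-xbar)(yi-ybar)) = 179/6 ≈ 29.833333
Cov = 29.833333 / 6 = 179/36 ≈ 4.972222

4.9722


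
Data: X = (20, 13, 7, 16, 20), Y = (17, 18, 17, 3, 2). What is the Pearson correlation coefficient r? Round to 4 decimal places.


r = sum((xi-xbar)(yi-ybar)) / sqrt(sum((xi-xbar)^2) * sum((yi-ybar)^2))
n = 5, xbar = 76/5 = 15.2, ybar = 57/5 = 11.4
Sxy = sum((xi-xbar)(yi-ybar)) = -85.4
Sxx = sum((xi-xbar)^2) = 118.8
Syy = sum((yi-ybar)^2) = 265.2
sqrt(Sxx*Syy) ≈ 177.498620
r = Sxy / sqrt(Sxx*Syy) = -85.4 / 177.498620 ≈ -0.481131

-0.4811


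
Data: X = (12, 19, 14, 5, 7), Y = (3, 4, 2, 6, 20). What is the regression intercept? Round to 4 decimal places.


a = ybar - b*xbar, where b = sum((xi-xbar)(yi-ybar)) / sum((xi-xbar)^2)
n = 5, xbar = 57/5 = 11.4, ybar = 35/5 = 7
Sxy = sum((xi-xbar)(yi-ybar)) = -89
Sxx = sum((xi-xbar)^2) = 125.2
b = Sxy / Sxx = -445/626 ≈ -0.710863
a = 7 - (-0.710863) * 11.4 = 9455/626 ≈ 15.103834

15.1038


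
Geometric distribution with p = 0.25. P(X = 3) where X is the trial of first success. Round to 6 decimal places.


P = (1-p)^(k-1) * p
(1-p)^(k-1) = 0.75^2 = 0.5625
P = 0.5625 * 0.25 = 0.140625

0.140625


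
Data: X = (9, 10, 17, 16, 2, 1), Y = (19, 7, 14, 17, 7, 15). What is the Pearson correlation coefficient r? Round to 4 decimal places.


r = sum((xi-xbar)(yi-ybar)) / sqrt(sum((xi-xbar)^2) * sum((yi-ybar)^2))
n = 6, xbar = 55/6 ≈ 9.166667, ybar = 79/6 ≈ 13.166667
Sxy = sum((xi-xbar)(yi-ybar)) = 335/6 ≈ 55.833333
Sxx = sum((xi-xbar)^2) = 1361/6 ≈ 226.833333
Syy = sum((yi-ybar)^2) = 773/6 ≈ 128.833333
sqrt(Sxx*Syy) ≈ 170.949391
r = Sxy / sqrt(Sxx*Syy) = 55.833333 / 170.949391 ≈ 0.326607

0.3266


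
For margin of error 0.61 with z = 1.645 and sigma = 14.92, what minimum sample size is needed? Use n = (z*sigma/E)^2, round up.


z*sigma/E = 1.645 * 14.92 / 0.61 = 122717/3050 ≈ 40.235082
(z*sigma/E)^2 ≈ 1618.861821
round up: n = 1619

1619


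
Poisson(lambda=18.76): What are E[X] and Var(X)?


E[X] = Var(X) = lambda = 18.76

18.76, 18.76


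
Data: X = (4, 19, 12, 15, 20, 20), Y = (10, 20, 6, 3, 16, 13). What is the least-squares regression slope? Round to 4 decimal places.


b = sum((xi-xbar)(yi-ybar)) / sum((xi-xbar)^2)
n = 6, xbar = 90/6 = 15, ybar = 68/6 = 34/3 ≈ 11.333333
Sxy = sum((xi-xbar)(yi-ybar)) = 97
Sxx = sum((xi-xbar)^2) = 196
b = Sxy / Sxx = 97/196 ≈ 0.494898

0.4949


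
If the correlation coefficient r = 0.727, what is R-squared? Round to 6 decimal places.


R^2 = r^2 = (0.727)^2 = 0.528529

0.528529


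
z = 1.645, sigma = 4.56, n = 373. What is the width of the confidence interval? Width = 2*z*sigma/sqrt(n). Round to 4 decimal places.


width = 2*z*sigma/sqrt(n)
2*z*sigma = 2 * 1.645 * 4.56 = 15.0024
sqrt(373) ≈ 19.313208
width = 15.0024 / 19.313208 ≈ 0.776795

0.7768


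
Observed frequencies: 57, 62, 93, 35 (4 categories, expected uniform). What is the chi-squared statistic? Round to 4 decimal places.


chi2 = sum((O-E)^2/E), E = total/4
total = 247, E = 247/4 = 61.75
(57 - 61.75)^2 / 61.75 = 22.5625 / 61.75 = 19/52 ≈ 0.365385
(62 - 61.75)^2 / 61.75 = 0.0625 / 61.75 = 1/988 ≈ 0.001012
(93 - 61.75)^2 / 61.75 = 976.5625 / 61.75 = 15625/988 ≈ 15.814777
(35 - 61.75)^2 / 61.75 = 715.5625 / 61.75 = 11449/988 ≈ 11.588057
chi2 = 361/13 ≈ 27.769231

27.7692


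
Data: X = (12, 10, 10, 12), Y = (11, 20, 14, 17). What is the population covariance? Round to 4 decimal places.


Cov = (1/n)*sum((xi-xbar)(yi-ybar))
n = 4, xbar = 44/4 = 11, ybar = 62/4 = 15.5
sum((xi-xbar)(yi-ybar)) = -6
Cov = -6 / 4 = -1.5

-1.5000


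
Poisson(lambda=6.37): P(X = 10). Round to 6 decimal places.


P = e^(-lam) * lam^k / k!
e^(-6.37) ≈ 0.001712159
lam^k = 6.37^10 ≈ 110000414.930026
k! = 10! = 3628800
P = 0.001712159 * 110000414.930026 / 3628800 ≈ 0.051901

0.051901


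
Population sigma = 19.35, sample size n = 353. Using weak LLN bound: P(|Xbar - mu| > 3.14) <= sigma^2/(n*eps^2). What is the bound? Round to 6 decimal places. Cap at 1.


bound = min(1, sigma^2/(n*eps^2))
sigma^2 = 19.35^2 = 374.4225
n*eps^2 = 353 * 3.14^2 = 353 * 9.8596 = 3480.4388
sigma^2/(n*eps^2) = 374.4225 / 3480.4388 ≈ 0.10757911

0.107579


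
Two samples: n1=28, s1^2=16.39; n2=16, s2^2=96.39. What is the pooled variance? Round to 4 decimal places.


sp^2 = ((n1-1)*s1^2 + (n2-1)*s2^2)/(n1+n2-2)
(n1-1)*s1^2 = 27 * 16.39 = 442.53
(n2-1)*s2^2 = 15 * 96.39 = 1445.85
numerator = 442.53 + 1445.85 = 1888.38
n1+n2-2 = 42
sp^2 = 1888.38 / 42 = 31473/700 ≈ 44.961429

44.9614


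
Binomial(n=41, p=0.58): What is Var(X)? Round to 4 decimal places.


Var = n*p*(1-p) = 41 * 0.58 * 0.42 = 9.9876

9.9876


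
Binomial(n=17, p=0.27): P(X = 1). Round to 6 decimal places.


P = C(n,k) * p^k * (1-p)^(n-k)
C(17,1) = 17
p^k = 0.27^1 = 0.27
(1-p)^(n-k) = 0.73^16 ≈ 0.006503779
P = 17 * 0.27 * 0.006503779 ≈ 0.029852

0.029852


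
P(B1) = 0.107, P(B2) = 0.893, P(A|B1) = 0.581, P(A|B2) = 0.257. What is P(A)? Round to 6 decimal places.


P(A) = P(A|B1)*P(B1) + P(A|B2)*P(B2)
P(A|B1)*P(B1) = 0.581 * 0.107 = 0.062167
P(A|B2)*P(B2) = 0.257 * 0.893 = 0.229501
P(A) = 0.062167 + 0.229501 = 0.291668

0.291668


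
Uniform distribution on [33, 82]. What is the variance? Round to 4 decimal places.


Var = (b-a)^2 / 12
(b-a)^2 = (82 - 33)^2 = 2401
Var = 2401/12 ≈ 200.083333

200.0833


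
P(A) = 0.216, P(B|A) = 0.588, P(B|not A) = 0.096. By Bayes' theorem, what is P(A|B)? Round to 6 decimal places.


P(A|B) = P(B|A)*P(A) / P(B), P(B) = P(B|A)*P(A) + P(B|not A)*P(not A)
P(B|A)*P(A) = 0.588 * 0.216 = 0.127008
P(B|not A)*P(not A) = 0.096 * 0.784 = 0.075264
P(B) = 0.127008 + 0.075264 = 0.202272
P(A|B) = 0.127008 / 0.202272 = 27/43 ≈ 0.62790698

0.627907


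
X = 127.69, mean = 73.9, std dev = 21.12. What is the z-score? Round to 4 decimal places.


z = (X - mu) / sigma
X - mu = 127.69 - 73.9 = 53.79
z = 53.79 / 21.12 = 2.546875

2.5469


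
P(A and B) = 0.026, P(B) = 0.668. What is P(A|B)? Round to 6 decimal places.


P(A|B) = P(A and B) / P(B) = 0.026 / 0.668 = 13/334 ≈ 0.03892216

0.038922


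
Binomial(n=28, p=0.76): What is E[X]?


E[X] = n*p = 28 * 0.76 = 21.28

21.28


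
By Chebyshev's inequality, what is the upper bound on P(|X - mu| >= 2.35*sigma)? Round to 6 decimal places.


P <= 1/k^2
k^2 = 2.35^2 = 5.5225
1/k^2 = 1 / 5.5225 = 400/2209 ≈ 0.18107741

0.181077


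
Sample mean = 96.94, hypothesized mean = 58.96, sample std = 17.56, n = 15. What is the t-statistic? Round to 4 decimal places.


t = (xbar - mu0) / (s/sqrt(n))
xbar - mu0 = 96.94 - 58.96 = 37.98
sqrt(15) ≈ 3.87298335
s/sqrt(n) = 17.56 / 3.87298335 ≈ 4.53397250
t = 37.98 / 4.53397250 ≈ 8.376760

8.3768


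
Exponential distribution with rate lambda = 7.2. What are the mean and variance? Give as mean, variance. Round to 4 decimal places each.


mean = 1/lam, var = 1/lam^2
mean = 1 / 7.2 = 5/36 ≈ 0.138889
lam^2 = 7.2^2 = 51.84
var = 1 / 51.84 = 25/1296 ≈ 0.019290

0.1389, 0.0193


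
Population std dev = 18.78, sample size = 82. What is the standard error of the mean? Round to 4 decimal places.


SE = sigma / sqrt(n)
sqrt(82) ≈ 9.055385
SE = 18.78 / 9.055385 ≈ 2.073904

2.0739


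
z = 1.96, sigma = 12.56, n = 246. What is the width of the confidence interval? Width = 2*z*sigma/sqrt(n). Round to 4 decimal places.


width = 2*z*sigma/sqrt(n)
2*z*sigma = 2 * 1.96 * 12.56 = 49.2352
sqrt(246) ≈ 15.684387
width = 49.2352 / 15.684387 ≈ 3.139122

3.1391


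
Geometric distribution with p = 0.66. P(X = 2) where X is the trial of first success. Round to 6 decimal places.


P = (1-p)^(k-1) * p
(1-p)^(k-1) = 0.34^1 = 0.34
P = 0.34 * 0.66 = 0.2244

0.224400


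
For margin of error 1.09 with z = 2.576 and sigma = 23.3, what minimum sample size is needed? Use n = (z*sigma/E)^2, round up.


z*sigma/E = 2.576 * 23.3 / 1.09 = 150052/2725 ≈ 55.064954
(z*sigma/E)^2 ≈ 3032.149173
round up: n = 3033

3033


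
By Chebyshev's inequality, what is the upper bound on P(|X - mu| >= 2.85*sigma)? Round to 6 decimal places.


P <= 1/k^2
k^2 = 2.85^2 = 8.1225
1/k^2 = 1 / 8.1225 = 400/3249 ≈ 0.12311480

0.123115


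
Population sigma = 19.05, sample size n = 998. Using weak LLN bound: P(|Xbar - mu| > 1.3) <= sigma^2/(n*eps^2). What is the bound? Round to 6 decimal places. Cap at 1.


bound = min(1, sigma^2/(n*eps^2))
sigma^2 = 19.05^2 = 362.9025
n*eps^2 = 998 * 1.3^2 = 998 * 1.69 = 1686.62
sigma^2/(n*eps^2) = 362.9025 / 1686.62 ≈ 0.21516554

0.215166


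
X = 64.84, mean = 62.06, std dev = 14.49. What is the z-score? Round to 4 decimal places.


z = (X - mu) / sigma
X - mu = 64.84 - 62.06 = 2.78
z = 2.78 / 14.49 = 278/1449 ≈ 0.191856

0.1919


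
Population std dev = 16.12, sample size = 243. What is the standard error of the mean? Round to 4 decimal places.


SE = sigma / sqrt(n)
sqrt(243) ≈ 15.588457
SE = 16.12 / 15.588457 ≈ 1.034098

1.0341


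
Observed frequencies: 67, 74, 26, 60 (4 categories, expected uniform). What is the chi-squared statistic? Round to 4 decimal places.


chi2 = sum((O-E)^2/E), E = total/4
total = 227, E = 227/4 = 56.75
(67 - 56.75)^2 / 56.75 = 105.0625 / 56.75 = 1681/908 ≈ 1.851322
(74 - 56.75)^2 / 56.75 = 297.5625 / 56.75 = 4761/908 ≈ 5.243392
(26 - 56.75)^2 / 56.75 = 945.5625 / 56.75 = 15129/908 ≈ 16.661894
(60 - 56.75)^2 / 56.75 = 10.5625 / 56.75 = 169/908 ≈ 0.186123
chi2 = 5435/227 ≈ 23.942731

23.9427
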